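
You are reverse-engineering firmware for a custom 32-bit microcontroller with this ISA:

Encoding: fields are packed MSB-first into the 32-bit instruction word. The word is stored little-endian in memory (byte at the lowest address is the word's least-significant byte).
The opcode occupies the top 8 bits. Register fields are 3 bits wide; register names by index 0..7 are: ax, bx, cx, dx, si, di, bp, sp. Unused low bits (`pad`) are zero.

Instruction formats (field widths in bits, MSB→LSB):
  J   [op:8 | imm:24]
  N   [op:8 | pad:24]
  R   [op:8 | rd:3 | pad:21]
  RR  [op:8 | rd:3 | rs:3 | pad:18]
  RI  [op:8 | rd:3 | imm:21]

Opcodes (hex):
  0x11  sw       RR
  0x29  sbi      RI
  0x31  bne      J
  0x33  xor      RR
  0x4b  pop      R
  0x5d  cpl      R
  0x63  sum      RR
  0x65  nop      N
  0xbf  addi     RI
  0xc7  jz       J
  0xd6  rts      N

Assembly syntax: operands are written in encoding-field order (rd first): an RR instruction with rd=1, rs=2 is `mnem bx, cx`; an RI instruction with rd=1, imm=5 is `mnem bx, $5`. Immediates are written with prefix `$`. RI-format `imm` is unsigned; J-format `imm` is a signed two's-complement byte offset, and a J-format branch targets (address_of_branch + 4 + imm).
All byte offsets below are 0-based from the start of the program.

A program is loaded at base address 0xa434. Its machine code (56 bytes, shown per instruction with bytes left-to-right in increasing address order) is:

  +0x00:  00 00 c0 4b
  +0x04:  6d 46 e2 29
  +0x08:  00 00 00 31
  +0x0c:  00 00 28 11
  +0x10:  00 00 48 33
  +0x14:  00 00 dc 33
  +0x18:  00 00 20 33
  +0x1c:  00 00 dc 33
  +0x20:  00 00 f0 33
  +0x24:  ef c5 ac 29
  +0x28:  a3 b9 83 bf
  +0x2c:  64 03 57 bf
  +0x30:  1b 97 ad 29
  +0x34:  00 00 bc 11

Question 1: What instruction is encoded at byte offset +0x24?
sbi di, $837103

[24] ef c5 ac 29 → 0x29acc5ef
  top 8b → 0x29 → sbi [RI]
  [23:21] rd=5 = di
  [20:0] imm=837103 = $837103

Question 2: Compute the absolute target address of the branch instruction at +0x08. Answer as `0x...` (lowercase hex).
0xa440

off 0x08: read 00 00 00 31 as little → 0x31000000
  op=0x31000000>>24=0x31 ⇒ bne (J)
  [23:0] imm=0 = $0
  target = base 0xa434 + off 0x08 + 4 + imm 0 = 0xa440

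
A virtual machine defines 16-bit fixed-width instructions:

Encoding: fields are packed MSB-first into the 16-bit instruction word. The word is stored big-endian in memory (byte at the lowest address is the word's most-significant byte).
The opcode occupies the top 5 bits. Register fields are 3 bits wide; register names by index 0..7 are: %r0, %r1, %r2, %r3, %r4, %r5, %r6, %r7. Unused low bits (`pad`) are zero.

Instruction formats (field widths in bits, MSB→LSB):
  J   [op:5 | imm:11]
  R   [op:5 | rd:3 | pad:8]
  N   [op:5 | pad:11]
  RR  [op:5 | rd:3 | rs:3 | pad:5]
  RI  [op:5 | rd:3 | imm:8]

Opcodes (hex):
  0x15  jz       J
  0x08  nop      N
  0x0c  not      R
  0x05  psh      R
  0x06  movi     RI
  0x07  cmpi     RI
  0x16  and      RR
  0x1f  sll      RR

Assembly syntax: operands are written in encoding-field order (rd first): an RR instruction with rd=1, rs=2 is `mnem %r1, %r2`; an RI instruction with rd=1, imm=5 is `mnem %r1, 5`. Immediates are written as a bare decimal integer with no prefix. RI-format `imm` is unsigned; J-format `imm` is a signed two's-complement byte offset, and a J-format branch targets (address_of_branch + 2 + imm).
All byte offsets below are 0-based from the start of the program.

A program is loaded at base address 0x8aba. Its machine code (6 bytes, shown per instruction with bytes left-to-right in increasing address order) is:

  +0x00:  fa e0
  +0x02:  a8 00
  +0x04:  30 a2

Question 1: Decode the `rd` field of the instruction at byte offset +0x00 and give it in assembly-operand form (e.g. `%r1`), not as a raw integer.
[00] fa e0 → 0xfae0
  op=0xfae0>>11=0x1f ⇒ sll (RR)
  [10:8] rd=2 = %r2
  [7:5] rs=7 = %r7

%r2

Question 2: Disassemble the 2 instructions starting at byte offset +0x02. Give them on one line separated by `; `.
@+02  big-endian(a8 00) = 0xa800
  top 5b → 0x15 → jz [J]
  [10:0] imm=0 = 0
@+04  big-endian(30 a2) = 0x30a2
  top 5b → 0x6 → movi [RI]
  [10:8] rd=0 = %r0
  [7:0] imm=162 = 162

jz 0; movi %r0, 162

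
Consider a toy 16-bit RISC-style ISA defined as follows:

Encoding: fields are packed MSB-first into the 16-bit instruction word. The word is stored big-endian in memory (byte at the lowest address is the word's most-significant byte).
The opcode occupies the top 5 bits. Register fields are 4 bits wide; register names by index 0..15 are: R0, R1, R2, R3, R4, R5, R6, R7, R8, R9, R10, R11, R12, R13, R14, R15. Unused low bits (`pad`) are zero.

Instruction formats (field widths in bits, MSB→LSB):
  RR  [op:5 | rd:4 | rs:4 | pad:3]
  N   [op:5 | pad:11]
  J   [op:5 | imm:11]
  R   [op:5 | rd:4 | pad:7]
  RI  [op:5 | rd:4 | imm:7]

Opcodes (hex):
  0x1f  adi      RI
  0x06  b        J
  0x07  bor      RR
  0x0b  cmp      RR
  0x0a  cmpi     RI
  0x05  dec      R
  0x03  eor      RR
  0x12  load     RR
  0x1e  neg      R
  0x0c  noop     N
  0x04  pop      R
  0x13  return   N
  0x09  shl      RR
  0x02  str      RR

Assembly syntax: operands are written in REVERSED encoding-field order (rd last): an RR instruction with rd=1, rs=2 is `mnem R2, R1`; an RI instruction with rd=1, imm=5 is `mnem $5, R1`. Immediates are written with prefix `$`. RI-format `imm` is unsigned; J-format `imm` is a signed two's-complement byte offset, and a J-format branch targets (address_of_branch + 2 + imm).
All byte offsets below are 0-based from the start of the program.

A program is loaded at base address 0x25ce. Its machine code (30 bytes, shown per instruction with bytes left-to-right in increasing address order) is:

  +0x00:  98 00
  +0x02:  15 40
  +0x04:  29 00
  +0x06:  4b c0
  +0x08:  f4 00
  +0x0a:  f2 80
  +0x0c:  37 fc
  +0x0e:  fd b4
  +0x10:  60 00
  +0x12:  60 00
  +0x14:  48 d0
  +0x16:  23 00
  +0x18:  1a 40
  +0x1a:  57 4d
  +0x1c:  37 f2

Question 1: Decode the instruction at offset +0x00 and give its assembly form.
return

@+00  big-endian(98 00) = 0x9800
  top 5b → 0x13 → return [N]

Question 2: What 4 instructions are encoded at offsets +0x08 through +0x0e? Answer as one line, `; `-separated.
off 0x08: read f4 00 as big → 0xf400
  top 5b → 0x1e → neg [R]
  [10:7] rd=8 = R8
off 0x0a: read f2 80 as big → 0xf280
  top 5b → 0x1e → neg [R]
  [10:7] rd=5 = R5
off 0x0c: read 37 fc as big → 0x37fc
  top 5b → 0x6 → b [J]
  [10:0] imm=2044 (s11→-4) = $-4
off 0x0e: read fd b4 as big → 0xfdb4
  top 5b → 0x1f → adi [RI]
  [10:7] rd=11 = R11
  [6:0] imm=52 = $52

neg R8; neg R5; b $-4; adi $52, R11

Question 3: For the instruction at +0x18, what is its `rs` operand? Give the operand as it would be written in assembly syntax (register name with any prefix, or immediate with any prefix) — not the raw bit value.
R8

@+18  big-endian(1a 40) = 0x1a40
  top 5b → 0x3 → eor [RR]
  rd@[10:7]=0x4 ⇒ R4
  rs@[6:3]=0x8 ⇒ R8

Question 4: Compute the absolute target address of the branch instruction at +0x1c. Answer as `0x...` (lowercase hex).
0x25de

+0x1c: 37 f2 ⇒ word 0x37f2 (big)
  opcode bits[15:11]=0x6: b/J
  [10:0] imm=2034 (s11→-14) = $-14
  target = base 0x25ce + off 0x1c + 2 + imm -14 = 0x25de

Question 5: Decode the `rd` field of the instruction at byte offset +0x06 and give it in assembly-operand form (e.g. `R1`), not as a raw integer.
+0x06: 4b c0 ⇒ word 0x4bc0 (big)
  opcode bits[15:11]=0x9: shl/RR
  [10:7] rd=7 = R7
  [6:3] rs=8 = R8

R7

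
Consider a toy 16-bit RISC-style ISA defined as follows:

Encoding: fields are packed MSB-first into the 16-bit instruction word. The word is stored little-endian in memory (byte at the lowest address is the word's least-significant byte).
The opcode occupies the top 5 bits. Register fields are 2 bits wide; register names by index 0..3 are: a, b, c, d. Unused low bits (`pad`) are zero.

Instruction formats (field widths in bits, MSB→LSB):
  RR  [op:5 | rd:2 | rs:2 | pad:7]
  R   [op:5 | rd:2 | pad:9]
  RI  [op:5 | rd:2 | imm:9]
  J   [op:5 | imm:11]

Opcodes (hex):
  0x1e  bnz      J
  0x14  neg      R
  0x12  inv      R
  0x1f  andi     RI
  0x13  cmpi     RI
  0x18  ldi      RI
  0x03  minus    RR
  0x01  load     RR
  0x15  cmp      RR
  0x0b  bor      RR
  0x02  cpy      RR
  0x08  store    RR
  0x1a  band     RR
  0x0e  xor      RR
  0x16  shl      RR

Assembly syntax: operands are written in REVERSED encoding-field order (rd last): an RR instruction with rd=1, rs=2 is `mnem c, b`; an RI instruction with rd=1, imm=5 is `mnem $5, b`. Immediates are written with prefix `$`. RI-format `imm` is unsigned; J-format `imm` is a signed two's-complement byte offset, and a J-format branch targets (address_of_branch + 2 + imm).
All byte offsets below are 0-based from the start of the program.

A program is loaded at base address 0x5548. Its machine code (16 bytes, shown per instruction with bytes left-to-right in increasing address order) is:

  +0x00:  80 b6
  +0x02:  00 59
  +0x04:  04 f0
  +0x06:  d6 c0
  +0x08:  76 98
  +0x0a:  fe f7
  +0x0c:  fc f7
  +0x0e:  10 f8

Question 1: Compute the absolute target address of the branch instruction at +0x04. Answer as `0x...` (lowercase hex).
0x5552

@+04  little-endian(04 f0) = 0xf004
  top 5b → 0x1e → bnz [J]
  imm@[10:0]=0x4 ⇒ $4
  target = base 0x5548 + off 0x04 + 2 + imm 4 = 0x5552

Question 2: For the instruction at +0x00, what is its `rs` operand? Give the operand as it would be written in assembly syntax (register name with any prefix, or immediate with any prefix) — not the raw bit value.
@+00  little-endian(80 b6) = 0xb680
  top 5b → 0x16 → shl [RR]
  [10:9] rd=3 = d
  [8:7] rs=1 = b

b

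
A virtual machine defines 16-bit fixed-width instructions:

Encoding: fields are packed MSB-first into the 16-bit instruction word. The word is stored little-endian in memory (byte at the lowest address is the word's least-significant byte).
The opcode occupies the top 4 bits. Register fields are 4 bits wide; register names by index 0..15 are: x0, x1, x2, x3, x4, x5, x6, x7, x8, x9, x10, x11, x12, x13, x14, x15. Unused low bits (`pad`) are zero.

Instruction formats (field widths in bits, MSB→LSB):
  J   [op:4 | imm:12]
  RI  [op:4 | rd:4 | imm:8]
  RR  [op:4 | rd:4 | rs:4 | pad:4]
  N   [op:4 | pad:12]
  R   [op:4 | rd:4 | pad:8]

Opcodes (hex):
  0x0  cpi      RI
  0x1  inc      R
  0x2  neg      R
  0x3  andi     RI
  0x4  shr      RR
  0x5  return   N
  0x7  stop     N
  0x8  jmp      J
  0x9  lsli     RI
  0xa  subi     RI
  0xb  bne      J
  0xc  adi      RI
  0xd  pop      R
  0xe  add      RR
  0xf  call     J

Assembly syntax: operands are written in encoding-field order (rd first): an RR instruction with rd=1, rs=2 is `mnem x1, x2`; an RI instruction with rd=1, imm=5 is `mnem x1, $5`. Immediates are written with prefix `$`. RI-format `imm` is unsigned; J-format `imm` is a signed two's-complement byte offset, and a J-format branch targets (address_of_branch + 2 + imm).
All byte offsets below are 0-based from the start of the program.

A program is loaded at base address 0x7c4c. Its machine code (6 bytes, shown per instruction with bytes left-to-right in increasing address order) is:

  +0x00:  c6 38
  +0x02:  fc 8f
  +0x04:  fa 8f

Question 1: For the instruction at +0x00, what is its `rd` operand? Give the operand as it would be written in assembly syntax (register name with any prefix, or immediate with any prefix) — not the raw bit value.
off 0x00: read c6 38 as little → 0x38c6
  opcode bits[15:12]=0x3: andi/RI
  rd: (w>>8)&0xf=0x8 → x8
  imm: (w>>0)&0xff=0xc6 → $198

x8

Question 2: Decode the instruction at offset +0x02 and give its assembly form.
@+02  little-endian(fc 8f) = 0x8ffc
  opcode bits[15:12]=0x8: jmp/J
  imm: (w>>0)&0xfff=0xffc (s12→-4) → $-4

jmp $-4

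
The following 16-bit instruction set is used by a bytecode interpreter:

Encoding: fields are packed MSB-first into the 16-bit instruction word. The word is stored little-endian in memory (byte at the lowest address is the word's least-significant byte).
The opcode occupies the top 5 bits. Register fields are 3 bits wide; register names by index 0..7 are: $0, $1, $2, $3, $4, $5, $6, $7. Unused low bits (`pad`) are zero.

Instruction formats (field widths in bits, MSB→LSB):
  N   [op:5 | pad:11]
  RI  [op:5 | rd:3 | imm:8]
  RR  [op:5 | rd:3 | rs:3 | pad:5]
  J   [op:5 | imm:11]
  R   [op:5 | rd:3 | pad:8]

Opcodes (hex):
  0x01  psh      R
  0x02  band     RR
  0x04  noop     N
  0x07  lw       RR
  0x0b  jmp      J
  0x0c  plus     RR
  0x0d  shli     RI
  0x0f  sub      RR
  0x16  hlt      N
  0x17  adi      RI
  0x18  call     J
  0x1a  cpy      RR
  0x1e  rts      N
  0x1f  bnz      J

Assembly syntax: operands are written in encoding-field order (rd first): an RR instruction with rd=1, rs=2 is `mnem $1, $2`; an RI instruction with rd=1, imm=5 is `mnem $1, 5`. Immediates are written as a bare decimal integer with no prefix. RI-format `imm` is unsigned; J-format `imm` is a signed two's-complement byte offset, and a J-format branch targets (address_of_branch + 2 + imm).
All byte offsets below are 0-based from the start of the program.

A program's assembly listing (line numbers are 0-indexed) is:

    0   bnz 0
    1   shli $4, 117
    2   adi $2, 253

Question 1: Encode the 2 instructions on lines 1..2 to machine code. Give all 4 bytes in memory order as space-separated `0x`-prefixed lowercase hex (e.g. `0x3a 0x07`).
1. shli fields op=0xd:5|rd=4:3|imm=117:8 → word 6c75h → 75 6c
2. adi fields op=0x17:5|rd=2:3|imm=253:8 → word bafdh → fd ba

0x75 0x6c 0xfd 0xba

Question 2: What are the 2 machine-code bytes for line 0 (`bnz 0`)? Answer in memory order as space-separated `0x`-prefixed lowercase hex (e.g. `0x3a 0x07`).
line 0 (bnz): pack op=0x1f:5|imm=0:11 = 0xf800; little→ 00 f8

0x00 0xf8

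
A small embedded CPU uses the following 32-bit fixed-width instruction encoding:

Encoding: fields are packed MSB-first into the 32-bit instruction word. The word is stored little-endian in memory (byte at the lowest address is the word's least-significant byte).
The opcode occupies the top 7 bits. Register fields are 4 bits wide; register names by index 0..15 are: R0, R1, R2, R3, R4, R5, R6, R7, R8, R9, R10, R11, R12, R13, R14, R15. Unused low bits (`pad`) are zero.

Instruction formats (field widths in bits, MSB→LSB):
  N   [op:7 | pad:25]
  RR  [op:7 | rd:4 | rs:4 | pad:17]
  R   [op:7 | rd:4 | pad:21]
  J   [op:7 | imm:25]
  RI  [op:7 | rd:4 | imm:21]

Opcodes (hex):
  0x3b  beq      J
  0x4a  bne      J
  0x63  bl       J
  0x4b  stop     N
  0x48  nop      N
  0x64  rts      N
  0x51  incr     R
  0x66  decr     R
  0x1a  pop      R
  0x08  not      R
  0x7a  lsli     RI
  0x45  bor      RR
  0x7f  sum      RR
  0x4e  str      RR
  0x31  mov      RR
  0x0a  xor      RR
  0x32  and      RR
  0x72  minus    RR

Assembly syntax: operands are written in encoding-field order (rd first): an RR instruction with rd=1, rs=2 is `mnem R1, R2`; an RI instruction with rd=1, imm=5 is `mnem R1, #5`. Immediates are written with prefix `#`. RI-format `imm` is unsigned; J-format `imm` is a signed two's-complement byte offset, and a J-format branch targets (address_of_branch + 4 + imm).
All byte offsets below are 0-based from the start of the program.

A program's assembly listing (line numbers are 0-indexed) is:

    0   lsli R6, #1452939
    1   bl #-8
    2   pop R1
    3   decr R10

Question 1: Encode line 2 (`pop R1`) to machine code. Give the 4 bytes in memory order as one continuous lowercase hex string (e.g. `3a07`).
L2: pop op=0x1a:7|rd=1:4|pad=0:21 ⇒ 0x34200000 ⇒ little 00 00 20 34

00002034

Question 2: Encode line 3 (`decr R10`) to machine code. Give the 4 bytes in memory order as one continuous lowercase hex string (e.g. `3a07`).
L3: decr op=0x66:7|rd=10:4|pad=0:21 ⇒ 0xcd400000 ⇒ little 00 00 40 cd

000040cd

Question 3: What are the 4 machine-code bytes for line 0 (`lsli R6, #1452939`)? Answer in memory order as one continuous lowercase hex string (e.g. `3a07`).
8b2bd6f4

L0: lsli op=0x7a:7|rd=6:4|imm=1452939:21 ⇒ 0xf4d62b8b ⇒ little 8b 2b d6 f4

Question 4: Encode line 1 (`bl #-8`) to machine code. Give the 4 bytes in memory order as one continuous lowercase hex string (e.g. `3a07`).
L1: bl op=0x63:7|imm=-8:25 ⇒ 0xc7fffff8 ⇒ little f8 ff ff c7

f8ffffc7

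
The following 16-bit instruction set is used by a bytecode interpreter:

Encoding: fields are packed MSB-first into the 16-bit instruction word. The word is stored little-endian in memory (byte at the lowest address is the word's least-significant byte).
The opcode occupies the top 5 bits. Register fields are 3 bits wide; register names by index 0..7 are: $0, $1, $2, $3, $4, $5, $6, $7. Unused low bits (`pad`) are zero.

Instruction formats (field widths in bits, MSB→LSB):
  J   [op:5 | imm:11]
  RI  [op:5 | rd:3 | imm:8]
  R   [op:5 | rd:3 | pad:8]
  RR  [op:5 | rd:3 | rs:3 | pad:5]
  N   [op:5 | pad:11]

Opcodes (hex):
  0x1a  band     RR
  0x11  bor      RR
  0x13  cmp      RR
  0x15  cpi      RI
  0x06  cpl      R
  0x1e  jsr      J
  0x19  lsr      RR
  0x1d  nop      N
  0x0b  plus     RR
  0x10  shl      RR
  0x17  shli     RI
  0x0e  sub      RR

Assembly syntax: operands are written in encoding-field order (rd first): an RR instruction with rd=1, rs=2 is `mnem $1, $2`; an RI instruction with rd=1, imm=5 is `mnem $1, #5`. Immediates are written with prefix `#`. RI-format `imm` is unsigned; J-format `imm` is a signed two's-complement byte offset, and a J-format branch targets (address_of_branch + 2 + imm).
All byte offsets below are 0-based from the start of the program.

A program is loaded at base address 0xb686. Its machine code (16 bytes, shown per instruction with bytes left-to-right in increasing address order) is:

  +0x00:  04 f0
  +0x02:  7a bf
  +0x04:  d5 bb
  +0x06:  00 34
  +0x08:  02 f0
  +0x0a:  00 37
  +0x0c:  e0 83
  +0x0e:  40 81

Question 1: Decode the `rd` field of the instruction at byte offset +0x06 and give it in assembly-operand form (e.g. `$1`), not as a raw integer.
$4

off 0x06: read 00 34 as little → 0x3400
  opcode bits[15:11]=0x6: cpl/R
  [10:8] rd=4 = $4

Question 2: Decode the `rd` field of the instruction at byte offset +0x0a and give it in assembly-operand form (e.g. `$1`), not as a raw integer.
+0x0a: 00 37 ⇒ word 0x3700 (little)
  opcode bits[15:11]=0x6: cpl/R
  rd@[10:8]=0x7 ⇒ $7

$7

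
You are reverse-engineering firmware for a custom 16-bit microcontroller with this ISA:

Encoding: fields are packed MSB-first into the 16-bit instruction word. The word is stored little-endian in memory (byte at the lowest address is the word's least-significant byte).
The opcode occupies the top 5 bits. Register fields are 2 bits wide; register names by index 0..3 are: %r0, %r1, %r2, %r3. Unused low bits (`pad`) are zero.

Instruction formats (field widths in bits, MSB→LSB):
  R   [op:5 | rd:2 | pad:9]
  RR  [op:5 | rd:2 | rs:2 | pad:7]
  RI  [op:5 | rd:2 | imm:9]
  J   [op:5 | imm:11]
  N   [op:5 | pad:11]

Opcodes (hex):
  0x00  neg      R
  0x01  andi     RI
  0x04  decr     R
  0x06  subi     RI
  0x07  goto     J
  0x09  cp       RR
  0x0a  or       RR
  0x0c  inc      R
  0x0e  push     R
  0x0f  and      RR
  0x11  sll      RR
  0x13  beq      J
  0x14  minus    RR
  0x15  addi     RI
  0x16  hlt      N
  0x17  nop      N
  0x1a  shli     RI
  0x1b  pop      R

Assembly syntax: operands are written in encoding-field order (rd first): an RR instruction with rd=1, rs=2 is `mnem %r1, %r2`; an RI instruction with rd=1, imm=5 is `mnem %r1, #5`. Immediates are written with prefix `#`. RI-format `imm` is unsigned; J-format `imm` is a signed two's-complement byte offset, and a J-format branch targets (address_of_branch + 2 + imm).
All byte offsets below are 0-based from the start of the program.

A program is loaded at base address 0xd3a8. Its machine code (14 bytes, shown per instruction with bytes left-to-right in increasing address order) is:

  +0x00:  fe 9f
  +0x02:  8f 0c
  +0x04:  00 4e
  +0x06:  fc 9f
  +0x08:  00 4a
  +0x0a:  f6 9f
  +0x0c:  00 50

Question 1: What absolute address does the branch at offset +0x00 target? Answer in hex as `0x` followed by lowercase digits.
@+00  little-endian(fe 9f) = 0x9ffe
  top 5b → 0x13 → beq [J]
  imm: (w>>0)&0x7ff=0x7fe (s11→-2) → #-2
  target = base 0xd3a8 + off 0x00 + 2 + imm -2 = 0xd3a8

0xd3a8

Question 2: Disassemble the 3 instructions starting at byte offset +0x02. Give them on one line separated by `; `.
[02] 8f 0c → 0x0c8f
  opcode bits[15:11]=0x1: andi/RI
  [10:9] rd=2 = %r2
  [8:0] imm=143 = #143
[04] 00 4e → 0x4e00
  opcode bits[15:11]=0x9: cp/RR
  [10:9] rd=3 = %r3
  [8:7] rs=0 = %r0
[06] fc 9f → 0x9ffc
  opcode bits[15:11]=0x13: beq/J
  [10:0] imm=2044 (s11→-4) = #-4

andi %r2, #143; cp %r3, %r0; beq #-4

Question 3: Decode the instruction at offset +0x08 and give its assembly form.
[08] 00 4a → 0x4a00
  top 5b → 0x9 → cp [RR]
  rd@[10:9]=0x1 ⇒ %r1
  rs@[8:7]=0x0 ⇒ %r0

cp %r1, %r0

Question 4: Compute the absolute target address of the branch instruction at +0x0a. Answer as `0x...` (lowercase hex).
0xd3aa

off 0x0a: read f6 9f as little → 0x9ff6
  op=0x9ff6>>11=0x13 ⇒ beq (J)
  [10:0] imm=2038 (s11→-10) = #-10
  target = base 0xd3a8 + off 0x0a + 2 + imm -10 = 0xd3aa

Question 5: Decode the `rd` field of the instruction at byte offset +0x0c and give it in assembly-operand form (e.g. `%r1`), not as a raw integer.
off 0x0c: read 00 50 as little → 0x5000
  top 5b → 0xa → or [RR]
  rd@[10:9]=0x0 ⇒ %r0
  rs@[8:7]=0x0 ⇒ %r0

%r0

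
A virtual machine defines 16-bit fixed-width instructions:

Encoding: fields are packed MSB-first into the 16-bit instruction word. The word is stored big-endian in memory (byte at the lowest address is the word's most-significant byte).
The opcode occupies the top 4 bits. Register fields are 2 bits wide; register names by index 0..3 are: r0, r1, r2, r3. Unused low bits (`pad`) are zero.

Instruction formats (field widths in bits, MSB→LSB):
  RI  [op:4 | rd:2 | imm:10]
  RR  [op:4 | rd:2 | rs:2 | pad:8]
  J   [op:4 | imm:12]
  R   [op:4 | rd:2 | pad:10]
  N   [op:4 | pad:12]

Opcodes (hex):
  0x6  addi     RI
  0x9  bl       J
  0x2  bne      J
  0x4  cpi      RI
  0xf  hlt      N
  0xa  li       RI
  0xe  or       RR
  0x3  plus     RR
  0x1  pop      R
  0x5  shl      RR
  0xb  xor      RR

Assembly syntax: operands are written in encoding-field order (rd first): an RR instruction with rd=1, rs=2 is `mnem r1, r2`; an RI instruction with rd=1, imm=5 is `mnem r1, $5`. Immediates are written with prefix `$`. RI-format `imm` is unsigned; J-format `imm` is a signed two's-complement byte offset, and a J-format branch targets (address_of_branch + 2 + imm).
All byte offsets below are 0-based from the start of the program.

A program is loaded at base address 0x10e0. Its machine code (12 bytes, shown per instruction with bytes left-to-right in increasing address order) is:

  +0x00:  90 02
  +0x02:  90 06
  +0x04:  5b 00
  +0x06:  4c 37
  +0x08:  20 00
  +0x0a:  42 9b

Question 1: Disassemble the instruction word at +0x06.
cpi r3, $55

off 0x06: read 4c 37 as big → 0x4c37
  opcode bits[15:12]=0x4: cpi/RI
  [11:10] rd=3 = r3
  [9:0] imm=55 = $55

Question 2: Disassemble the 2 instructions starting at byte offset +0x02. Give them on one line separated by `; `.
bl $6; shl r2, r3

@+02  big-endian(90 06) = 0x9006
  top 4b → 0x9 → bl [J]
  [11:0] imm=6 = $6
@+04  big-endian(5b 00) = 0x5b00
  top 4b → 0x5 → shl [RR]
  [11:10] rd=2 = r2
  [9:8] rs=3 = r3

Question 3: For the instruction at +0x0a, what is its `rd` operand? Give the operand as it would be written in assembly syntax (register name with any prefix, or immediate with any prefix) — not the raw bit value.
r0

off 0x0a: read 42 9b as big → 0x429b
  opcode bits[15:12]=0x4: cpi/RI
  rd: (w>>10)&0x3=0x0 → r0
  imm: (w>>0)&0x3ff=0x29b → $667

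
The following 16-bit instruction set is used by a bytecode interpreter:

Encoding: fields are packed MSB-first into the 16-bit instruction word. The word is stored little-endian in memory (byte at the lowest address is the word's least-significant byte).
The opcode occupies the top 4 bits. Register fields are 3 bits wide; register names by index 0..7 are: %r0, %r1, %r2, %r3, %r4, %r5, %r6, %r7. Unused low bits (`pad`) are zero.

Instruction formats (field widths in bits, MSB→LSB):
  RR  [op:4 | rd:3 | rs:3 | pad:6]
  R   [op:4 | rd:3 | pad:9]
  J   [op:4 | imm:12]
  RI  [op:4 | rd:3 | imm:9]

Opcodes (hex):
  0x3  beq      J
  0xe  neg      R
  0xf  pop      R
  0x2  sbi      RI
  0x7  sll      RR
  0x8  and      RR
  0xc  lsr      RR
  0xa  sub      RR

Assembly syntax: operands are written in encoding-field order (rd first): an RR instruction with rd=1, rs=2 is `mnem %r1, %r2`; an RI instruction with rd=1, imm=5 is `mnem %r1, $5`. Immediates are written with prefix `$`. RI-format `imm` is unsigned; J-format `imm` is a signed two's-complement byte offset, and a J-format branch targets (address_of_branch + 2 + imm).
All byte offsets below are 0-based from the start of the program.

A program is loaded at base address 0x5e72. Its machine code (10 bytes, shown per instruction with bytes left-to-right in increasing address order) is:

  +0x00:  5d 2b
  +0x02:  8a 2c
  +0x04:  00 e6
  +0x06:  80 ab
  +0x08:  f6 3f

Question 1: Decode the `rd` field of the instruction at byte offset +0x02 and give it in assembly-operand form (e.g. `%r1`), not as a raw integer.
%r6

+0x02: 8a 2c ⇒ word 0x2c8a (little)
  op=0x2c8a>>12=0x2 ⇒ sbi (RI)
  [11:9] rd=6 = %r6
  [8:0] imm=138 = $138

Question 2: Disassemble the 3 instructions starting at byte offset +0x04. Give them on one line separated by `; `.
[04] 00 e6 → 0xe600
  op=0xe600>>12=0xe ⇒ neg (R)
  rd@[11:9]=0x3 ⇒ %r3
[06] 80 ab → 0xab80
  op=0xab80>>12=0xa ⇒ sub (RR)
  rd@[11:9]=0x5 ⇒ %r5
  rs@[8:6]=0x6 ⇒ %r6
[08] f6 3f → 0x3ff6
  op=0x3ff6>>12=0x3 ⇒ beq (J)
  imm@[11:0]=0xff6 (s12→-10) ⇒ $-10

neg %r3; sub %r5, %r6; beq $-10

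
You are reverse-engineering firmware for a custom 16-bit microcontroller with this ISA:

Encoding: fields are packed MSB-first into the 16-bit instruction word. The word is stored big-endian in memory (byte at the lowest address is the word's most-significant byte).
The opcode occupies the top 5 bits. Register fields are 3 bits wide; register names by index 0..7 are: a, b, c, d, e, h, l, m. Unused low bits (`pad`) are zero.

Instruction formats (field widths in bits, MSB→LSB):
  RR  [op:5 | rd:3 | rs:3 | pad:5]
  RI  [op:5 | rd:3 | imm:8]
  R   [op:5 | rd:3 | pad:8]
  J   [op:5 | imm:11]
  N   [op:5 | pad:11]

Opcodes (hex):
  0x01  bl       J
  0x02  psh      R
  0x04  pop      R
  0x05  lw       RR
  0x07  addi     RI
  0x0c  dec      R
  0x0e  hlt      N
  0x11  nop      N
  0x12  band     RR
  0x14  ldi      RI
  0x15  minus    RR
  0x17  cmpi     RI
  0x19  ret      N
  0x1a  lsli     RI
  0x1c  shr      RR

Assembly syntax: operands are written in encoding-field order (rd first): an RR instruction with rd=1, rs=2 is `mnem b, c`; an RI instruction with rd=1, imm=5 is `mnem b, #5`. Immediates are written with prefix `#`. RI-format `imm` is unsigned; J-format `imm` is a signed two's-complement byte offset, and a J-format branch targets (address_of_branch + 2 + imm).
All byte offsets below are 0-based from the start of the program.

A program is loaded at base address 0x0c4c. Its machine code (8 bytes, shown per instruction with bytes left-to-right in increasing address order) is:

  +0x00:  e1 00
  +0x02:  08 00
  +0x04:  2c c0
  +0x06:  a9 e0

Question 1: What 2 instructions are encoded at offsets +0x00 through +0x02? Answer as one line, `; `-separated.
shr b, a; bl #0

+0x00: e1 00 ⇒ word 0xe100 (big)
  op=0xe100>>11=0x1c ⇒ shr (RR)
  [10:8] rd=1 = b
  [7:5] rs=0 = a
+0x02: 08 00 ⇒ word 0x0800 (big)
  op=0x0800>>11=0x1 ⇒ bl (J)
  [10:0] imm=0 = #0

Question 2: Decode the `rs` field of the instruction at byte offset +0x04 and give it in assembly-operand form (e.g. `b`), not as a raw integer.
l

@+04  big-endian(2c c0) = 0x2cc0
  opcode bits[15:11]=0x5: lw/RR
  rd@[10:8]=0x4 ⇒ e
  rs@[7:5]=0x6 ⇒ l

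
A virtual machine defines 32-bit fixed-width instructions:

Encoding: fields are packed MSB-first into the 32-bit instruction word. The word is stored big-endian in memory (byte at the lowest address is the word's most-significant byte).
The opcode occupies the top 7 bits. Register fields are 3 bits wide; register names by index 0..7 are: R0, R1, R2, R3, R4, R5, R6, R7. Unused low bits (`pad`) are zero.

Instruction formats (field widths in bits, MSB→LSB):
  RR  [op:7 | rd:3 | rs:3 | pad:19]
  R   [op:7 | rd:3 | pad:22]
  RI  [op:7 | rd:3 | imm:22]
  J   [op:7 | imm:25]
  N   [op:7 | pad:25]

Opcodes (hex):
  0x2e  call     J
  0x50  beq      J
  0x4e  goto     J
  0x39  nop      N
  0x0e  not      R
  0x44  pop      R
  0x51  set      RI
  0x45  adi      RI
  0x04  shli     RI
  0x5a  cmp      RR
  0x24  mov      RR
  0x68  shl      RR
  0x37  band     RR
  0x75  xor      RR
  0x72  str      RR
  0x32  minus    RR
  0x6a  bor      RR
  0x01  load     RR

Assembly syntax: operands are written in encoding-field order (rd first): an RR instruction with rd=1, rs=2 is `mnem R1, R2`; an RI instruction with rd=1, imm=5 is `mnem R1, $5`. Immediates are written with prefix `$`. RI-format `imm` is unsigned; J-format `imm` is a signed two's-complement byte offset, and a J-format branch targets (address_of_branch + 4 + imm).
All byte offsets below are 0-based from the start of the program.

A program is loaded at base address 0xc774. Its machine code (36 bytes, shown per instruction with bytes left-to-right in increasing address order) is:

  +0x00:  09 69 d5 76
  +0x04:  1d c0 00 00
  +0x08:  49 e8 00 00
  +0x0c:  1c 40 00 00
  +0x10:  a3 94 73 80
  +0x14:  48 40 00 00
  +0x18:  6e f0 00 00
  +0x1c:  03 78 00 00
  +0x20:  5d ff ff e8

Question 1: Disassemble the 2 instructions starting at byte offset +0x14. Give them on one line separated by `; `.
[14] 48 40 00 00 → 0x48400000
  op=0x48400000>>25=0x24 ⇒ mov (RR)
  rd: (w>>22)&0x7=0x1 → R1
  rs: (w>>19)&0x7=0x0 → R0
[18] 6e f0 00 00 → 0x6ef00000
  op=0x6ef00000>>25=0x37 ⇒ band (RR)
  rd: (w>>22)&0x7=0x3 → R3
  rs: (w>>19)&0x7=0x6 → R6

mov R1, R0; band R3, R6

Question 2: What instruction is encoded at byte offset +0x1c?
off 0x1c: read 03 78 00 00 as big → 0x03780000
  op=0x03780000>>25=0x1 ⇒ load (RR)
  rd@[24:22]=0x5 ⇒ R5
  rs@[21:19]=0x7 ⇒ R7

load R5, R7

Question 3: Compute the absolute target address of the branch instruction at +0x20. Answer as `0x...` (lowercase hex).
[20] 5d ff ff e8 → 0x5dffffe8
  opcode bits[31:25]=0x2e: call/J
  imm: (w>>0)&0x1ffffff=0x1ffffe8 (s25→-24) → $-24
  target = base 0xc774 + off 0x20 + 4 + imm -24 = 0xc780

0xc780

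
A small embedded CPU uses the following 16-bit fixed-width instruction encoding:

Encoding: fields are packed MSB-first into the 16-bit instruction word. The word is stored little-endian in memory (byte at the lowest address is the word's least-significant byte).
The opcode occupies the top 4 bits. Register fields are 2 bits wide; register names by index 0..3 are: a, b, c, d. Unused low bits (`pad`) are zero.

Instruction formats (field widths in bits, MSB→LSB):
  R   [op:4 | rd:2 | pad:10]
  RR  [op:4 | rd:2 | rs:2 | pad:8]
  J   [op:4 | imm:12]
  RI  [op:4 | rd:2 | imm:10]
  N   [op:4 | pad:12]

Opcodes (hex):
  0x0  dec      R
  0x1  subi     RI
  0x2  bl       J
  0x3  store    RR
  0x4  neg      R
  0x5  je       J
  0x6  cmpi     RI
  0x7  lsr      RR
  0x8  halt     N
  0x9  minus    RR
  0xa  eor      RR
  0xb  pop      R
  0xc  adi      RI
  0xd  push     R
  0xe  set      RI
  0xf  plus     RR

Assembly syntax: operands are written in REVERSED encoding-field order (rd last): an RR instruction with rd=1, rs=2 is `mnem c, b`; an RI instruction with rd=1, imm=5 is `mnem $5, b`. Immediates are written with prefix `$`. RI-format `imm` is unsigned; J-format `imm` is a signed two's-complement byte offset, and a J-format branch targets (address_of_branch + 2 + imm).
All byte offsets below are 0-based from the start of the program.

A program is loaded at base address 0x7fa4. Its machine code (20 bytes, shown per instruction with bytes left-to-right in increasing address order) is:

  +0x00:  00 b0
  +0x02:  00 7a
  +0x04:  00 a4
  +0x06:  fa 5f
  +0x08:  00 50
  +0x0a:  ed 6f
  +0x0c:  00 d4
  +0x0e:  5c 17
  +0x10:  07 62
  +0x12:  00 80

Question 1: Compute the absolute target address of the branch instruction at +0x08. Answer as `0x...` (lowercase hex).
@+08  little-endian(00 50) = 0x5000
  opcode bits[15:12]=0x5: je/J
  imm@[11:0]=0x0 ⇒ $0
  target = base 0x7fa4 + off 0x08 + 2 + imm 0 = 0x7fae

0x7fae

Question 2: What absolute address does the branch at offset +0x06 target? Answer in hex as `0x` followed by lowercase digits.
@+06  little-endian(fa 5f) = 0x5ffa
  top 4b → 0x5 → je [J]
  [11:0] imm=4090 (s12→-6) = $-6
  target = base 0x7fa4 + off 0x06 + 2 + imm -6 = 0x7fa6

0x7fa6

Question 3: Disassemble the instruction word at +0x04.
off 0x04: read 00 a4 as little → 0xa400
  op=0xa400>>12=0xa ⇒ eor (RR)
  rd: (w>>10)&0x3=0x1 → b
  rs: (w>>8)&0x3=0x0 → a

eor a, b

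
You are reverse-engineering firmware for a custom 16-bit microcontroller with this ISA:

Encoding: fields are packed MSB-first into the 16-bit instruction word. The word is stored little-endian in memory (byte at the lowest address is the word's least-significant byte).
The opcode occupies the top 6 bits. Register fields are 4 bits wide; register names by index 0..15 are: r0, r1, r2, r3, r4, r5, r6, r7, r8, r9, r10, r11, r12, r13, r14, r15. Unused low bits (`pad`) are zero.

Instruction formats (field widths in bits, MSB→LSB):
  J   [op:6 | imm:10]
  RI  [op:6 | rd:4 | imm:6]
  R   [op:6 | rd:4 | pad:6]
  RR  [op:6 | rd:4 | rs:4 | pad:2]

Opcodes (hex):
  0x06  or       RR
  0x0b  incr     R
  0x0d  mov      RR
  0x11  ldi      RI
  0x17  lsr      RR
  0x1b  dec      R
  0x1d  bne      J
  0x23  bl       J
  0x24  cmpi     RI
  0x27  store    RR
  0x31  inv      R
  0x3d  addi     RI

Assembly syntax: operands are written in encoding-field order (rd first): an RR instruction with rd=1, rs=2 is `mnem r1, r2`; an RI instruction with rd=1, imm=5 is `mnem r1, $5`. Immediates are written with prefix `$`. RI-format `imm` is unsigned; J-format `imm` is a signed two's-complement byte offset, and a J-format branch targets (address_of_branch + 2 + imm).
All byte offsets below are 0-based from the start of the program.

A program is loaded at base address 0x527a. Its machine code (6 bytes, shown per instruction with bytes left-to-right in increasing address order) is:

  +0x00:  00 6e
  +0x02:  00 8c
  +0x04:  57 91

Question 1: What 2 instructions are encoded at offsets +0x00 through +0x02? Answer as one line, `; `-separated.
dec r8; bl $0

[00] 00 6e → 0x6e00
  op=0x6e00>>10=0x1b ⇒ dec (R)
  [9:6] rd=8 = r8
[02] 00 8c → 0x8c00
  op=0x8c00>>10=0x23 ⇒ bl (J)
  [9:0] imm=0 = $0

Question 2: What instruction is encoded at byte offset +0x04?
cmpi r5, $23

+0x04: 57 91 ⇒ word 0x9157 (little)
  op=0x9157>>10=0x24 ⇒ cmpi (RI)
  rd: (w>>6)&0xf=0x5 → r5
  imm: (w>>0)&0x3f=0x17 → $23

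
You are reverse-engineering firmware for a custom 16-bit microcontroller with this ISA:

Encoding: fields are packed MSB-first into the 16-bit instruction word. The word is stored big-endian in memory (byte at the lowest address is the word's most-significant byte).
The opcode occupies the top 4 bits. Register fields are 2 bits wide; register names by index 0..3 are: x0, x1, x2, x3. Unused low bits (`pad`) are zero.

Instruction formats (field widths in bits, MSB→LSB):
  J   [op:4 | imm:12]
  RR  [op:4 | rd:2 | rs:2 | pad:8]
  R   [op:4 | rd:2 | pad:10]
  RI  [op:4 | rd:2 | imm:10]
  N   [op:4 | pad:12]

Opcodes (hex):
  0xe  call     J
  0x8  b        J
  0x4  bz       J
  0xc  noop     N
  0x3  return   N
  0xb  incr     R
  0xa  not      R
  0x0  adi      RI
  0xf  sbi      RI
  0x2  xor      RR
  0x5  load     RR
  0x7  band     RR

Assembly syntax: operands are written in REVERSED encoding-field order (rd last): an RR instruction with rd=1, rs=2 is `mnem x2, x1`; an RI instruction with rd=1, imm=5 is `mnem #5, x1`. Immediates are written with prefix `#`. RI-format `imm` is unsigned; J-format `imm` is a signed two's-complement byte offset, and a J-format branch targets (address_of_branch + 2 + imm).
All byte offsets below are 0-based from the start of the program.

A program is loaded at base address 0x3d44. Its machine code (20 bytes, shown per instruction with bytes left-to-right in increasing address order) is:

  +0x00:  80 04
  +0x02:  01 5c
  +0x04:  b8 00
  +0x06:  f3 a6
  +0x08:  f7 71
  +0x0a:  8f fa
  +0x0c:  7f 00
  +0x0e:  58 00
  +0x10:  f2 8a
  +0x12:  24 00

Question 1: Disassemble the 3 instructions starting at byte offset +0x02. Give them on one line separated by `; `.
@+02  big-endian(01 5c) = 0x015c
  op=0x015c>>12=0x0 ⇒ adi (RI)
  [11:10] rd=0 = x0
  [9:0] imm=348 = #348
@+04  big-endian(b8 00) = 0xb800
  op=0xb800>>12=0xb ⇒ incr (R)
  [11:10] rd=2 = x2
@+06  big-endian(f3 a6) = 0xf3a6
  op=0xf3a6>>12=0xf ⇒ sbi (RI)
  [11:10] rd=0 = x0
  [9:0] imm=934 = #934

adi #348, x0; incr x2; sbi #934, x0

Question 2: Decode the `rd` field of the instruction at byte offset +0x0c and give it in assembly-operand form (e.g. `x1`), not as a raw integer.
x3

off 0x0c: read 7f 00 as big → 0x7f00
  top 4b → 0x7 → band [RR]
  rd: (w>>10)&0x3=0x3 → x3
  rs: (w>>8)&0x3=0x3 → x3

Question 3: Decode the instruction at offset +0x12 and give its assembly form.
xor x0, x1

+0x12: 24 00 ⇒ word 0x2400 (big)
  top 4b → 0x2 → xor [RR]
  [11:10] rd=1 = x1
  [9:8] rs=0 = x0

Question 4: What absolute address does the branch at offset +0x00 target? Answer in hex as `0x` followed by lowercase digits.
0x3d4a

off 0x00: read 80 04 as big → 0x8004
  op=0x8004>>12=0x8 ⇒ b (J)
  imm: (w>>0)&0xfff=0x4 → #4
  target = base 0x3d44 + off 0x00 + 2 + imm 4 = 0x3d4a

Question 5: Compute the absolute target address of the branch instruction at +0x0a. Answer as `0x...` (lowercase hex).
0x3d4a

+0x0a: 8f fa ⇒ word 0x8ffa (big)
  op=0x8ffa>>12=0x8 ⇒ b (J)
  imm@[11:0]=0xffa (s12→-6) ⇒ #-6
  target = base 0x3d44 + off 0x0a + 2 + imm -6 = 0x3d4a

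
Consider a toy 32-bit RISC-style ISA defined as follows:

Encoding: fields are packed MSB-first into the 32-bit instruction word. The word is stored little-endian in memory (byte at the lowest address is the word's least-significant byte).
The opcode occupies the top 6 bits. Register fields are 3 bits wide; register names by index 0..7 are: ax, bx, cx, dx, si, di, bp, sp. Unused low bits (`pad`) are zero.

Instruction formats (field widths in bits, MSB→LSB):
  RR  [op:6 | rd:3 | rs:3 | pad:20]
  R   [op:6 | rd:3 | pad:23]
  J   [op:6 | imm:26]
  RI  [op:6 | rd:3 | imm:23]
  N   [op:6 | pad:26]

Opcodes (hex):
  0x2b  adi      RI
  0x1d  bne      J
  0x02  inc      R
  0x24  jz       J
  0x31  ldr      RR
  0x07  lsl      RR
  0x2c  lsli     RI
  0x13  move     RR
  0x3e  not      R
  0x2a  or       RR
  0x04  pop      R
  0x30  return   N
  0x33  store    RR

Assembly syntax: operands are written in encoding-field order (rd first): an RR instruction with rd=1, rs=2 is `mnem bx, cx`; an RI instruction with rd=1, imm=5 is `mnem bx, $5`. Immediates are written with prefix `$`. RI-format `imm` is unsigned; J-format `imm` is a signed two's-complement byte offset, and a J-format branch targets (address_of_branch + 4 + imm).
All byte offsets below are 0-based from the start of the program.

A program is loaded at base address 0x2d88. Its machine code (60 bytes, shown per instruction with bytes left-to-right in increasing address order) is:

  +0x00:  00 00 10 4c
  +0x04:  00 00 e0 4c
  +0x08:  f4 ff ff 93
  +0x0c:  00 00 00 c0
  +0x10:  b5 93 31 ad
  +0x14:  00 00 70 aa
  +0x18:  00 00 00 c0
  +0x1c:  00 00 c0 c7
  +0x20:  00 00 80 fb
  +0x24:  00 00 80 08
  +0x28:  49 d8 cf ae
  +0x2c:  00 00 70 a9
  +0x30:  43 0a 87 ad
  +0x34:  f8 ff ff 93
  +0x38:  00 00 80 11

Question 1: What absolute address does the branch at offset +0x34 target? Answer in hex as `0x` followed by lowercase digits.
[34] f8 ff ff 93 → 0x93fffff8
  opcode bits[31:26]=0x24: jz/J
  imm@[25:0]=0x3fffff8 (s26→-8) ⇒ $-8
  target = base 0x2d88 + off 0x34 + 4 + imm -8 = 0x2db8

0x2db8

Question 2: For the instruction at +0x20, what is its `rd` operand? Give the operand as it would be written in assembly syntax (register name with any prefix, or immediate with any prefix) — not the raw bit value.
@+20  little-endian(00 00 80 fb) = 0xfb800000
  top 6b → 0x3e → not [R]
  rd: (w>>23)&0x7=0x7 → sp

sp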